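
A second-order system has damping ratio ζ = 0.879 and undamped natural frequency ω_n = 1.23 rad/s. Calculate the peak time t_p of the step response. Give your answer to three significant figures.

The damped frequency is ω_d = ω_n√(1−ζ²) = 1.23·√(1−0.773) = 0.586 rad/s.
Peak time t_p = π/ω_d = π/0.586 = 5.36 s.

t_p ≈ 5.36 s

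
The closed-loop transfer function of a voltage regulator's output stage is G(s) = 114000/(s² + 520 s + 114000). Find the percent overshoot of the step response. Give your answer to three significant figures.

%OS ≈ 2.26%

Matching coefficients with s² + 2ζω_n s + ω_n² gives ω_n² = 114000 ⇒ ω_n = 338 rad/s, and ζ = 520/(2ω_n) = 0.770.
%OS = 100·exp(−πζ/√(1−ζ²)) = 2.26%.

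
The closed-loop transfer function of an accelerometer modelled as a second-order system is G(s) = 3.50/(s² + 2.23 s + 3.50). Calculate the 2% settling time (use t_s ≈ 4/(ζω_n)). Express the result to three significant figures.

Matching coefficients with s² + 2ζω_n s + ω_n² gives ω_n² = 3.50 ⇒ ω_n = 1.87 rad/s, and ζ = 2.23/(2ω_n) = 0.596.
t_s ≈ 4/(ζω_n) = 4/(0.596·1.87) = 3.59 s.

t_s ≈ 3.59 s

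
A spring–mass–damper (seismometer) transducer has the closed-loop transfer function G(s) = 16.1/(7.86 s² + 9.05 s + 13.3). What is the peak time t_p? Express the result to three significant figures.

Dividing through by 7.86: denominator becomes s² + 1.151 s + 1.692.
So ω_n = √1.692 = 1.30 rad/s and ζ = 1.151/(2·1.30) = 0.443.
The damped frequency ω_d = ω_n√(1−ζ²) = 1.17 rad/s. t_p = π/ω_d = 2.69 s.

t_p ≈ 2.69 s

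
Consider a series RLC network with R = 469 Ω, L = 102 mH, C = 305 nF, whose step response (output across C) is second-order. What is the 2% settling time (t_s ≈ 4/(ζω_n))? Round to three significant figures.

t_s ≈ 0.00174 s

For a series RLC circuit (capacitor voltage as output), ω_n = 1/√(LC) = 1/√(102 mH · 305 nF) = 5670 rad/s.
ζ = (R/2)·√(C/L) = (469/2)·√(305 nF/102 mH) = 0.406.
t_s ≈ 4/(ζω_n) = 0.00174 s.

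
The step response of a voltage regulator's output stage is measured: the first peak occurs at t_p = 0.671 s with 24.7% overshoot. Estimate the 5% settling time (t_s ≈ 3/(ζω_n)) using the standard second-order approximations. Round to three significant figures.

t_s ≈ 1.44 s

ζ from %OS: ζ = |ln 0.247|/√(π²+ln²0.247) = 0.407.
t_p = π/ω_d ⇒ ω_d = 4.68 rad/s; then ω_n = ω_d/√(1−ζ²) = 5.12 rad/s.
t_s ≈ 3/(ζω_n) = 3/(0.407·5.12) = 1.44 s.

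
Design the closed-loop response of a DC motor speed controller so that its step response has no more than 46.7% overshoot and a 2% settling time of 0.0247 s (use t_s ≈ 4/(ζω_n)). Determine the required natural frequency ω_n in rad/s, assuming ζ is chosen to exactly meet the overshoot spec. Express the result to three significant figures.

ω_n ≈ 688 rad/s

Inverting the overshoot relation: ζ = |ln 0.467|/√(π² + ln²0.467) = 0.236.
Then ω_n = 4/(ζ t_s) = 4/(0.236 × 0.0247) = 688 rad/s.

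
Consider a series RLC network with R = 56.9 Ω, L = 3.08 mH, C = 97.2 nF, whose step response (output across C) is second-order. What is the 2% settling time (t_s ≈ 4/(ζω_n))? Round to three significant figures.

For a series RLC circuit (capacitor voltage as output), ω_n = 1/√(LC) = 1/√(3.08 mH · 97.2 nF) = 57800 rad/s.
ζ = (R/2)·√(C/L) = (56.9/2)·√(97.2 nF/3.08 mH) = 0.160.
t_s ≈ 4/(ζω_n) = 0.000433 s.

t_s ≈ 0.000433 s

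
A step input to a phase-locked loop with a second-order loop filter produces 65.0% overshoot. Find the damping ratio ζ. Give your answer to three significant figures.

ζ ≈ 0.136

From %OS = 100·exp(−πζ/√(1−ζ²)), invert to get ζ = −ln(OS)/√(π² + ln²(OS)) with OS = 0.650.
−ln 0.650 = 0.4308, so ζ = 0.4308/√(π² + 0.1856) = 0.136.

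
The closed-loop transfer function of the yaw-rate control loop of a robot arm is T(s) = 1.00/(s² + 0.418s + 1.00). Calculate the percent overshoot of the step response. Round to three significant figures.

%OS ≈ 51.1%

Comparing the denominator to s² + 2ζω_n s + ω_n²: ω_n = √1.00 = 1.00 rad/s, and 2ζω_n = 0.418 so ζ = 0.418/(2·1.00) = 0.209.
Overshoot: exp(−π·0.209/√(1−0.209²)) = 0.511, i.e. 51.1%.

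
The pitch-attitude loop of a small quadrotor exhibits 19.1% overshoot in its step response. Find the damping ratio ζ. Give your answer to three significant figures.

ζ ≈ 0.466

From %OS = 100·exp(−πζ/√(1−ζ²)), invert to get ζ = −ln(OS)/√(π² + ln²(OS)) with OS = 0.191.
−ln 0.191 = 1.655, so ζ = 1.655/√(π² + 2.741) = 0.466.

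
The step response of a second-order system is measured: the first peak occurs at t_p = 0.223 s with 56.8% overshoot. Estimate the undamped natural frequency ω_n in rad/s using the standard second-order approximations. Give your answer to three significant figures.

ζ from %OS: ζ = |ln 0.568|/√(π²+ln²0.568) = 0.177.
t_p = π/ω_d ⇒ ω_d = 14.1 rad/s; then ω_n = ω_d/√(1−ζ²) = 14.3 rad/s.

ω_n ≈ 14.3 rad/s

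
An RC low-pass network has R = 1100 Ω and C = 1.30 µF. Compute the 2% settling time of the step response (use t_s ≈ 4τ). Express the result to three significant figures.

τ = RC = 1100 × 1.30 µF = 0.00143 s.
t_s ≈ 4τ = 0.00572 s.

t_s ≈ 0.00572 s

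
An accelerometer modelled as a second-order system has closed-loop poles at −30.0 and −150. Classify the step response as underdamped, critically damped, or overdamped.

overdamped

Since the poles are distinct, negative and real, the response is overdamped.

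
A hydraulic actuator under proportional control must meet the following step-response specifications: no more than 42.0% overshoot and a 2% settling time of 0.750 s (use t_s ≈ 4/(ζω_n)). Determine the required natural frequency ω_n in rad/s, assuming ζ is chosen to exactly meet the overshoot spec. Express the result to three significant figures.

ω_n ≈ 20.0 rad/s

Inverting the overshoot relation: ζ = |ln 0.420|/√(π² + ln²0.420) = 0.266.
Then ω_n = 4/(ζ t_s) = 4/(0.266 × 0.750) = 20.0 rad/s.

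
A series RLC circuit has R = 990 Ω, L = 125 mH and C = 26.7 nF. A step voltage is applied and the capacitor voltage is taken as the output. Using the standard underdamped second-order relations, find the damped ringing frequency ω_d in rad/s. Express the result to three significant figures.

ω_d ≈ 16900 rad/s

For a series RLC circuit (capacitor voltage as output), ω_n = 1/√(LC) = 1/√(125 mH · 26.7 nF) = 17300 rad/s.
ζ = (R/2)·√(C/L) = (990/2)·√(26.7 nF/125 mH) = 0.229.
ω_d = ω_n√(1−ζ²) = 16900 rad/s.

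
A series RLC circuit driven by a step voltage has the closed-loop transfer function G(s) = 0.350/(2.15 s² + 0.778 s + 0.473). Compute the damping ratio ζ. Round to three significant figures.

Dividing through by 2.15: denominator becomes s² + 0.3619 s + 0.2200.
So ω_n = √0.2200 = 0.469 rad/s and ζ = 0.3619/(2·0.469) = 0.386.

ζ ≈ 0.386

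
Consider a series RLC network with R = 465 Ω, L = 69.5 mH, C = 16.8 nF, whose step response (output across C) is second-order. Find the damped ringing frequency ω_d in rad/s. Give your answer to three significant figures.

ω_d ≈ 29100 rad/s

For a series RLC circuit (capacitor voltage as output), ω_n = 1/√(LC) = 1/√(69.5 mH · 16.8 nF) = 29300 rad/s.
ζ = (R/2)·√(C/L) = (465/2)·√(16.8 nF/69.5 mH) = 0.114.
The damped frequency ω_d = ω_n√(1−ζ²) = 29100 rad/s.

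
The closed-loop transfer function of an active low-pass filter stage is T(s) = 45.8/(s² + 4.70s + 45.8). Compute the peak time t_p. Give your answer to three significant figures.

Matching coefficients with s² + 2ζω_n s + ω_n² gives ω_n² = 45.8 ⇒ ω_n = 6.77 rad/s, and ζ = 4.70/(2ω_n) = 0.347.
ω_d = 6.77·√(1 − 0.347²) = 6.35 rad/s. Then t_p = π/ω_d = 0.495 s.

t_p ≈ 0.495 s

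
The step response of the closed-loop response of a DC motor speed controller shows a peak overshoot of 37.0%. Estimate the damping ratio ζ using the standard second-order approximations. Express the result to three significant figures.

ζ ≈ 0.302

From %OS = 100·exp(−πζ/√(1−ζ²)), invert to get ζ = −ln(OS)/√(π² + ln²(OS)) with OS = 0.370.
−ln 0.370 = 0.9943, so ζ = 0.9943/√(π² + 0.9885) = 0.302.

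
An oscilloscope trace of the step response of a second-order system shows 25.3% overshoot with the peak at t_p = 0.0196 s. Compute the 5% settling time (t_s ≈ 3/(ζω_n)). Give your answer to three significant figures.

t_s ≈ 0.0428 s

From the overshoot, ζ = −ln(OS)/√(π²+ln²(OS)) = 0.401.
From t_p = π/ω_d, ω_d = π/0.0196 = 160 rad/s, so ω_n = ω_d/√(1−ζ²) = 175 rad/s.
t_s ≈ 3/(ζω_n) = 3/(0.401·175) = 0.0428 s.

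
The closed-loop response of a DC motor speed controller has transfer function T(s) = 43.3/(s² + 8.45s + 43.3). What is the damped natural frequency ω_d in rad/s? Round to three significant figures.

Matching coefficients with s² + 2ζω_n s + ω_n² gives ω_n² = 43.3 ⇒ ω_n = 6.58 rad/s, and ζ = 8.45/(2ω_n) = 0.642.
ω_d = ω_n√(1−ζ²) = 5.04 rad/s.

ω_d ≈ 5.04 rad/s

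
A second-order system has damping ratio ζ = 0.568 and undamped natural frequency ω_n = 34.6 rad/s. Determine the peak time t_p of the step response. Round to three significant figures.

The damped frequency is ω_d = ω_n√(1−ζ²) = 34.6·√(1−0.323) = 28.5 rad/s.
Peak time t_p = π/ω_d = π/28.5 = 0.110 s.

t_p ≈ 0.110 s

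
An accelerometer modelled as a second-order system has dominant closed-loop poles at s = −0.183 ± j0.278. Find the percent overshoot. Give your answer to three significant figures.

|pole| = ω_n = √(0.183² + 0.278²) = 0.333 rad/s; ζ = cos θ = σ/ω_n = 0.550.
%OS = 100·exp(−πζ/√(1−ζ²)) = 12.6%.

%OS ≈ 12.6%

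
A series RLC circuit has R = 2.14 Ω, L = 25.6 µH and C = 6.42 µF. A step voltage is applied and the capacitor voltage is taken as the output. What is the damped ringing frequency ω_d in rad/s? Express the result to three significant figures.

For a series RLC circuit (capacitor voltage as output), ω_n = 1/√(LC) = 1/√(25.6 µH · 6.42 µF) = 78000 rad/s.
ζ = (R/2)·√(C/L) = (2.14/2)·√(6.42 µF/25.6 µH) = 0.536.
ω_d = 78000·√(1 − 0.536²) = 65900 rad/s.

ω_d ≈ 65900 rad/s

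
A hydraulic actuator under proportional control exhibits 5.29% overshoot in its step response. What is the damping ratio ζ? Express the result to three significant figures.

ζ ≈ 0.683

Inverting the overshoot relation: ζ = |ln 0.0529|/√(π² + ln²0.0529) = 0.683.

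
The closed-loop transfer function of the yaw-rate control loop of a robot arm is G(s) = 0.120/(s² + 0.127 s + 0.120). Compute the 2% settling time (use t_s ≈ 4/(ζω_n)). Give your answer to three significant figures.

t_s ≈ 63.0 s

Matching coefficients with s² + 2ζω_n s + ω_n² gives ω_n² = 0.120 ⇒ ω_n = 0.346 rad/s, and ζ = 0.127/(2ω_n) = 0.183.
t_s ≈ 4/(ζω_n) = 4/(0.183·0.346) = 63.0 s.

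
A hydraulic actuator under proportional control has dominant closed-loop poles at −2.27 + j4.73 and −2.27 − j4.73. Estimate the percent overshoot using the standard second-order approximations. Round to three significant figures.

%OS ≈ 22.1%

The poles are at −σ ± jω_d with σ = 2.27 and ω_d = 4.73, so ω_n = √(σ²+ω_d²) = 5.25 rad/s and ζ = σ/ω_n = 0.433.
Overshoot: exp(−π·0.433/√(1−0.433²)) = 0.221, i.e. 22.1%.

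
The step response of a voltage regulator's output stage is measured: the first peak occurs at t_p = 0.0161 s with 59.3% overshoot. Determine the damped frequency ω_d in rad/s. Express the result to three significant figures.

t_p = π/ω_d, so ω_d = π/0.0161 = 195 rad/s.

ω_d ≈ 195 rad/s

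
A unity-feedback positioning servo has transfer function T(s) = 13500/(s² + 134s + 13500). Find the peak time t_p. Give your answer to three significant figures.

t_p ≈ 0.0331 s

Comparing the denominator to s² + 2ζω_n s + ω_n²: ω_n = √13500 = 116 rad/s, and 2ζω_n = 134 so ζ = 134/(2·116) = 0.577.
ω_d = ω_n√(1−ζ²) = 94.9 rad/s. Then t_p = π/ω_d = 0.0331 s.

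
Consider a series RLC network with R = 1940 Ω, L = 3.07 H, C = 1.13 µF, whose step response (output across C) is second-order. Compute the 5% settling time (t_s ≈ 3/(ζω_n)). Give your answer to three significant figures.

For a series RLC circuit (capacitor voltage as output), ω_n = 1/√(LC) = 1/√(3.07 H · 1.13 µF) = 537 rad/s.
ζ = (R/2)·√(C/L) = (1940/2)·√(1.13 µF/3.07 H) = 0.588.
t_s ≈ 3/(ζω_n) = 0.00949 s.

t_s ≈ 0.00949 s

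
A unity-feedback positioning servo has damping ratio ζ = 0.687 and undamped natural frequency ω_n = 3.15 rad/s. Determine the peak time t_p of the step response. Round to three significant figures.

The damped frequency is ω_d = ω_n√(1−ζ²) = 3.15·√(1−0.472) = 2.29 rad/s.
Peak time t_p = π/ω_d = π/2.29 = 1.37 s.

t_p ≈ 1.37 s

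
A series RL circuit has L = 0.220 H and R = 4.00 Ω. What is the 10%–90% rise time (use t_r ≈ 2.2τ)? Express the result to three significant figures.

t_r ≈ 0.121 s

τ = L/R = 0.220/4.00 = 0.0550 s.
t_r ≈ 2.2τ = 0.121 s.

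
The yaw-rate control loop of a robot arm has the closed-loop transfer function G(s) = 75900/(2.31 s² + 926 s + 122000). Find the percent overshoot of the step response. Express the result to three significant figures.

%OS ≈ 0.370%

Dividing through by 2.31: denominator becomes s² + 400.9 s + 52810.
So ω_n = √52810 = 230 rad/s and ζ = 400.9/(2·230) = 0.872.
%OS = 100 e^{−πζ/√(1−ζ²)} with ζ = 0.872 gives 0.370%.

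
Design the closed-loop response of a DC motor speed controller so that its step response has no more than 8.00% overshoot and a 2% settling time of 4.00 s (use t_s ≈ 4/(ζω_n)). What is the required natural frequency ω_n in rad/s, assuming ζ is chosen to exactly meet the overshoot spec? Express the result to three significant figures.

ζ = −ln(OS)/√(π² + (ln OS)²). With OS = 0.0800, ln OS = −2.526 and ζ = 2.526/4.031 = 0.627.
Then ω_n = 4/(ζ t_s) = 4/(0.627 × 4.00) = 1.60 rad/s.

ω_n ≈ 1.60 rad/s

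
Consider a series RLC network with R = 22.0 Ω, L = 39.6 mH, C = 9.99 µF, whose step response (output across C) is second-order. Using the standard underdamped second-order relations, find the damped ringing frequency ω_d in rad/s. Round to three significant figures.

For a series RLC circuit (capacitor voltage as output), ω_n = 1/√(LC) = 1/√(39.6 mH · 9.99 µF) = 1590 rad/s.
ζ = (R/2)·√(C/L) = (22.0/2)·√(9.99 µF/39.6 mH) = 0.175.
ω_d = ω_n√(1−ζ²) = 1570 rad/s.

ω_d ≈ 1570 rad/s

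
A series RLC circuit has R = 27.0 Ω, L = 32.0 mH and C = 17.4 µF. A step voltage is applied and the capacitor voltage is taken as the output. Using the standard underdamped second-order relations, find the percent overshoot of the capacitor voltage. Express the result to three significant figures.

For a series RLC circuit (capacitor voltage as output), ω_n = 1/√(LC) = 1/√(32.0 mH · 17.4 µF) = 1340 rad/s.
ζ = (R/2)·√(C/L) = (27.0/2)·√(17.4 µF/32.0 mH) = 0.315.
%OS = 100·exp(−πζ/√(1−ζ²)) = 35.3%.

%OS ≈ 35.3%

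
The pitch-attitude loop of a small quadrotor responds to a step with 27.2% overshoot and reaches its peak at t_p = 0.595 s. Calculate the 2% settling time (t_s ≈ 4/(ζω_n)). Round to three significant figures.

t_s ≈ 1.83 s

ζ from %OS: ζ = |ln 0.272|/√(π²+ln²0.272) = 0.383.
t_p = π/ω_d ⇒ ω_d = 5.28 rad/s; then ω_n = ω_d/√(1−ζ²) = 5.72 rad/s.
t_s ≈ 4/(ζω_n) = 4/(0.383·5.72) = 1.83 s.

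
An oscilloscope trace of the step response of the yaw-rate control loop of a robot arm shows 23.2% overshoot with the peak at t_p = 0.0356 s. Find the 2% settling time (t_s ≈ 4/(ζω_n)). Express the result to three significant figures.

t_s ≈ 0.0975 s

From the overshoot, ζ = −ln(OS)/√(π²+ln²(OS)) = 0.422.
t_p = π/ω_d ⇒ ω_d = 88.2 rad/s; then ω_n = ω_d/√(1−ζ²) = 97.3 rad/s.
t_s ≈ 4/(ζω_n) = 4/(0.422·97.3) = 0.0975 s.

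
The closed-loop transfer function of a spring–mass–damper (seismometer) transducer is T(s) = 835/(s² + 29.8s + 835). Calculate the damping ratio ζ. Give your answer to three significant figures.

ζ ≈ 0.516

Comparing the denominator to s² + 2ζω_n s + ω_n²: ω_n = √835 = 28.9 rad/s, and 2ζω_n = 29.8 so ζ = 29.8/(2·28.9) = 0.516.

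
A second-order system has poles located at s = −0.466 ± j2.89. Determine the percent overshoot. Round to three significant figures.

The poles are at −σ ± jω_d with σ = 0.466 and ω_d = 2.89, so ω_n = √(σ²+ω_d²) = 2.93 rad/s and ζ = σ/ω_n = 0.159.
Overshoot: exp(−π·0.159/√(1−0.159²)) = 0.603, i.e. 60.3%.

%OS ≈ 60.3%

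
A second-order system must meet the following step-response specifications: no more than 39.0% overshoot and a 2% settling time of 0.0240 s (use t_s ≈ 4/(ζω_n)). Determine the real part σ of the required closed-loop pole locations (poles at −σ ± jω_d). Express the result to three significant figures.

σ ≈ 167

The settling-time spec alone fixes σ = ζω_n = 4/t_s = 4/0.0240 = 167.
(Overshoot then fixes ζ = 0.287 and hence ω_d = σ·√(1−ζ²)/ζ = 556 rad/s.)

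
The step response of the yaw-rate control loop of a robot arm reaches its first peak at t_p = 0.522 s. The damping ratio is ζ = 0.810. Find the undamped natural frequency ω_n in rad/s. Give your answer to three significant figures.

ω_n ≈ 10.3 rad/s

Peak time t_p = π/ω_d, so ω_d = π/t_p = π/0.522 = 6.02 rad/s.
ω_n = ω_d/√(1−ζ²) = 6.02/√0.344 = 10.3 rad/s.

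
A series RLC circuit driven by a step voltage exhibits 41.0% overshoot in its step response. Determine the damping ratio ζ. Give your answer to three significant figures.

From %OS = 100·exp(−πζ/√(1−ζ²)), invert to get ζ = −ln(OS)/√(π² + ln²(OS)) with OS = 0.410.
−ln 0.410 = 0.8916, so ζ = 0.8916/√(π² + 0.7949) = 0.273.

ζ ≈ 0.273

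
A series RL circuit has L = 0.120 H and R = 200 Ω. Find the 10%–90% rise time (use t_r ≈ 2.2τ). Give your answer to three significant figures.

t_r ≈ 0.00132 s

τ = L/R = 0.120/200 = 0.000600 s.
t_r ≈ 2.2τ = 0.00132 s.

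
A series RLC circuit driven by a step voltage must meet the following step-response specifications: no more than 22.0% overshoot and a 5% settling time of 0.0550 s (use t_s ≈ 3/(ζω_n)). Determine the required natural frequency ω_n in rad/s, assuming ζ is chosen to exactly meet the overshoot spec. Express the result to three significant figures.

From %OS = 100·exp(−πζ/√(1−ζ²)), invert to get ζ = −ln(OS)/√(π² + ln²(OS)) with OS = 0.220.
−ln 0.220 = 1.514, so ζ = 1.514/√(π² + 2.293) = 0.434.
From t_s ≈ 3/(ζω_n): ω_n = 3/(ζ·t_s) = 3/(0.434·0.0550) = 126 rad/s.

ω_n ≈ 126 rad/s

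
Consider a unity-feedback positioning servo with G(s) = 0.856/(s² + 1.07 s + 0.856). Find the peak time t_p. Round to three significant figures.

t_p ≈ 4.16 s

Comparing the denominator to s² + 2ζω_n s + ω_n²: ω_n = √0.856 = 0.925 rad/s, and 2ζω_n = 1.07 so ζ = 1.07/(2·0.925) = 0.578.
The damped frequency ω_d = ω_n√(1−ζ²) = 0.755 rad/s. Then t_p = π/ω_d = 4.16 s.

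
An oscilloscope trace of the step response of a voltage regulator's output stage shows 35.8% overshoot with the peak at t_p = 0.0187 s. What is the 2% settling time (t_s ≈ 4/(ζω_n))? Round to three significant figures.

t_s ≈ 0.0728 s

From the overshoot, ζ = −ln(OS)/√(π²+ln²(OS)) = 0.311.
From t_p = π/ω_d, ω_d = π/0.0187 = 168 rad/s, so ω_n = ω_d/√(1−ζ²) = 177 rad/s.
t_s ≈ 4/(ζω_n) = 4/(0.311·177) = 0.0728 s.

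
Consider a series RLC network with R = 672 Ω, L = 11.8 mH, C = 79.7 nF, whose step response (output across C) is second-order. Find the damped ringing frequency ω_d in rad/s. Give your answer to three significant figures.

For a series RLC circuit (capacitor voltage as output), ω_n = 1/√(LC) = 1/√(11.8 mH · 79.7 nF) = 32600 rad/s.
ζ = (R/2)·√(C/L) = (672/2)·√(79.7 nF/11.8 mH) = 0.873.
ω_d = 32600·√(1 − 0.873²) = 15900 rad/s.

ω_d ≈ 15900 rad/s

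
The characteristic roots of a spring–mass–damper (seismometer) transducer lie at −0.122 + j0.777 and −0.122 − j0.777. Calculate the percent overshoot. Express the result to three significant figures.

With σ = 0.122, ω_d = 0.777: ω_n = √(σ²+ω_d²) = 0.787 rad/s, ζ = σ/ω_n = 0.155.
%OS = 100 e^{−πζ/√(1−ζ²)} with ζ = 0.155 gives 61.1%.

%OS ≈ 61.1%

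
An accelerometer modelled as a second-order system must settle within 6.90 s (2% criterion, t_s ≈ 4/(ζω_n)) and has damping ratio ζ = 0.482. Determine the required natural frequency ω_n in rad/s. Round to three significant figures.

Rearranging t_s ≈ 4/(ζω_n) gives ω_n = 4/(ζ·t_s) = 4/(0.482 × 6.90) = 1.20 rad/s.

ω_n ≈ 1.20 rad/s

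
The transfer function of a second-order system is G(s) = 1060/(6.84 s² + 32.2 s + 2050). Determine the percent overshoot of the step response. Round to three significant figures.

Dividing through by 6.84: denominator becomes s² + 4.708 s + 299.7.
So ω_n = √299.7 = 17.3 rad/s and ζ = 4.708/(2·17.3) = 0.136.
%OS = 100·exp(−πζ/√(1−ζ²)) = 65.0%.

%OS ≈ 65.0%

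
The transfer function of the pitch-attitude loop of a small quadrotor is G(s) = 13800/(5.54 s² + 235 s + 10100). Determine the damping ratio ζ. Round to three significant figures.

Dividing through by 5.54: denominator becomes s² + 42.42 s + 1823.
So ω_n = √1823 = 42.7 rad/s and ζ = 42.42/(2·42.7) = 0.497.

ζ ≈ 0.497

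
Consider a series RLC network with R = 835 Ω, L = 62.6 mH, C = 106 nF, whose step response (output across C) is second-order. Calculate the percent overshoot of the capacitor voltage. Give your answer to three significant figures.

For a series RLC circuit (capacitor voltage as output), ω_n = 1/√(LC) = 1/√(62.6 mH · 106 nF) = 12300 rad/s.
ζ = (R/2)·√(C/L) = (835/2)·√(106 nF/62.6 mH) = 0.543.
Overshoot: exp(−π·0.543/√(1−0.543²)) = 0.131, i.e. 13.1%.

%OS ≈ 13.1%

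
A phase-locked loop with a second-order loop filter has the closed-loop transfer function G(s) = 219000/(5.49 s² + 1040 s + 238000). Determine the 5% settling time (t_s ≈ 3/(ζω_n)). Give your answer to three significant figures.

Dividing through by 5.49: denominator becomes s² + 189.4 s + 43350.
So ω_n = √43350 = 208 rad/s and ζ = 189.4/(2·208) = 0.455.
t_s ≈ 3/(ζω_n) = 0.0317 s.

t_s ≈ 0.0317 s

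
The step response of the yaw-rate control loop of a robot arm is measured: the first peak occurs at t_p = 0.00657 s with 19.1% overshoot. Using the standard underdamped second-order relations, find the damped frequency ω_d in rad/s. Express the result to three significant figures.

t_p = π/ω_d, so ω_d = π/0.00657 = 478 rad/s.

ω_d ≈ 478 rad/s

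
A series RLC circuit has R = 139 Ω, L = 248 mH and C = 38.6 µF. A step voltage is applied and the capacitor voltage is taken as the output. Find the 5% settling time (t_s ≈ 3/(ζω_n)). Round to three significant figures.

t_s ≈ 0.0107 s

For a series RLC circuit (capacitor voltage as output), ω_n = 1/√(LC) = 1/√(248 mH · 38.6 µF) = 323 rad/s.
ζ = (R/2)·√(C/L) = (139/2)·√(38.6 µF/248 mH) = 0.867.
t_s ≈ 3/(ζω_n) = 0.0107 s.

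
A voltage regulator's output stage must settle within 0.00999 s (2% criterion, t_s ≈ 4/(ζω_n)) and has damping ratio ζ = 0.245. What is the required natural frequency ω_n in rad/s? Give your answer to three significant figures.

ω_n ≈ 1630 rad/s

Rearranging t_s ≈ 4/(ζω_n) gives ω_n = 4/(ζ·t_s) = 4/(0.245 × 0.00999) = 1630 rad/s.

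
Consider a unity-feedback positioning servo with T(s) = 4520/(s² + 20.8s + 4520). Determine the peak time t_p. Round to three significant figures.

ω_n = √4520 = 67.2 rad/s; ζ = 20.8/(2·67.2) = 0.155.
ω_d = ω_n√(1−ζ²) = 66.4 rad/s. Then t_p = π/ω_d = 0.0473 s.

t_p ≈ 0.0473 s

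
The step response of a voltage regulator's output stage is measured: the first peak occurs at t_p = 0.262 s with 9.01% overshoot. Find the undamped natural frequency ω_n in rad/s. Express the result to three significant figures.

ζ from %OS: ζ = |ln 0.0901|/√(π²+ln²0.0901) = 0.608.
t_p = π/ω_d ⇒ ω_d = 12.0 rad/s; then ω_n = ω_d/√(1−ζ²) = 15.1 rad/s.

ω_n ≈ 15.1 rad/s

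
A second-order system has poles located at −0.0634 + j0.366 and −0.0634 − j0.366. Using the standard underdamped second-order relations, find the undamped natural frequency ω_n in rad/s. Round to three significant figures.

|pole| = ω_n = √(0.0634² + 0.366²) = 0.371 rad/s; ζ = cos θ = σ/ω_n = 0.171.

ω_n ≈ 0.371 rad/s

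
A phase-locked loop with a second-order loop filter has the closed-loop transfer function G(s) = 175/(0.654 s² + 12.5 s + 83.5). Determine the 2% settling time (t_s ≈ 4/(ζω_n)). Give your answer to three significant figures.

t_s ≈ 0.419 s

Dividing through by 0.654: denominator becomes s² + 19.11 s + 127.7.
So ω_n = √127.7 = 11.3 rad/s and ζ = 19.11/(2·11.3) = 0.846.
t_s ≈ 4/(ζω_n) = 0.419 s.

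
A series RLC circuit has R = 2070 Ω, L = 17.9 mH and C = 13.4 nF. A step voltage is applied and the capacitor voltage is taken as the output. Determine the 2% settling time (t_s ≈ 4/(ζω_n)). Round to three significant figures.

For a series RLC circuit (capacitor voltage as output), ω_n = 1/√(LC) = 1/√(17.9 mH · 13.4 nF) = 64600 rad/s.
ζ = (R/2)·√(C/L) = (2070/2)·√(13.4 nF/17.9 mH) = 0.896.
t_s ≈ 4/(ζω_n) = 0.0000692 s.

t_s ≈ 0.0000692 s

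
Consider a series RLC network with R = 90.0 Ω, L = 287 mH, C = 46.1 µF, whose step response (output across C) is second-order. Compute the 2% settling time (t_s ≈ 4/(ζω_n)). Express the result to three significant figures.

t_s ≈ 0.0255 s

For a series RLC circuit (capacitor voltage as output), ω_n = 1/√(LC) = 1/√(287 mH · 46.1 µF) = 275 rad/s.
ζ = (R/2)·√(C/L) = (90.0/2)·√(46.1 µF/287 mH) = 0.570.
t_s ≈ 4/(ζω_n) = 0.0255 s.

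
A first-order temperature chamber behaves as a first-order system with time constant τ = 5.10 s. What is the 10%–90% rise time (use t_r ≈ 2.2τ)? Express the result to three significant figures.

t_r ≈ 2.2τ = 11.2 s.

t_r ≈ 11.2 s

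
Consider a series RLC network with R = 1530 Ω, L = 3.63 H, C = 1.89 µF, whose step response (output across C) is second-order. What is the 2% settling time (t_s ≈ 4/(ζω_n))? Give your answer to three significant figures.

For a series RLC circuit (capacitor voltage as output), ω_n = 1/√(LC) = 1/√(3.63 H · 1.89 µF) = 382 rad/s.
ζ = (R/2)·√(C/L) = (1530/2)·√(1.89 µF/3.63 H) = 0.552.
t_s ≈ 4/(ζω_n) = 0.0190 s.

t_s ≈ 0.0190 s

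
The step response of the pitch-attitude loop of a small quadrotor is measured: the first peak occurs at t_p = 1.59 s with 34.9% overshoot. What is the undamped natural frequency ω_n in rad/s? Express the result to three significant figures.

ω_n ≈ 2.08 rad/s

ζ from %OS: ζ = |ln 0.349|/√(π²+ln²0.349) = 0.318.
t_p = π/ω_d ⇒ ω_d = 1.98 rad/s; then ω_n = ω_d/√(1−ζ²) = 2.08 rad/s.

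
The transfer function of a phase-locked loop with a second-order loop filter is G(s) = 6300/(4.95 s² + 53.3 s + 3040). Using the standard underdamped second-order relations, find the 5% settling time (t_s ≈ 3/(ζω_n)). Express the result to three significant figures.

t_s ≈ 0.557 s

Dividing through by 4.95: denominator becomes s² + 10.77 s + 614.1.
So ω_n = √614.1 = 24.8 rad/s and ζ = 10.77/(2·24.8) = 0.217.
t_s ≈ 3/(ζω_n) = 0.557 s.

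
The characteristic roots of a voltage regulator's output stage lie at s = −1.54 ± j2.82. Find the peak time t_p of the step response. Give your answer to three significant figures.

t_p = π/ω_d with ω_d = 2.82 (the imaginary part), so t_p = 1.11 s.

t_p ≈ 1.11 s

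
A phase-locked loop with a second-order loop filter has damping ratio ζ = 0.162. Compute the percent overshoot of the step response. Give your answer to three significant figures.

%OS ≈ 59.7%

For an underdamped second-order system, %OS = 100·exp(−πζ/√(1−ζ²)).
πζ/√(1−ζ²) = π·0.162/√(1−0.0262) = 0.5158, so %OS = 100·e^(−0.5158) = 59.7%.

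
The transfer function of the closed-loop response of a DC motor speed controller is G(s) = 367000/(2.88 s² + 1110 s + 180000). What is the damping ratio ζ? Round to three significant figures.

Dividing through by 2.88: denominator becomes s² + 385.4 s + 62500.
So ω_n = √62500 = 250 rad/s and ζ = 385.4/(2·250) = 0.771.

ζ ≈ 0.771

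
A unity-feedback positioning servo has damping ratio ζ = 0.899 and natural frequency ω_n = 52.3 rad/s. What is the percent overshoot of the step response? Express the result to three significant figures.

%OS ≈ 0.158%

For an underdamped second-order system, %OS = 100·exp(−πζ/√(1−ζ²)).
πζ/√(1−ζ²) = π·0.899/√(1−0.808) = 6.449, so %OS = 100·e^(−6.449) = 0.158%.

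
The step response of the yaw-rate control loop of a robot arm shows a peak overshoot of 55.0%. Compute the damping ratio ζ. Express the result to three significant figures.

From %OS = 100·exp(−πζ/√(1−ζ²)), invert to get ζ = −ln(OS)/√(π² + ln²(OS)) with OS = 0.550.
−ln 0.550 = 0.5978, so ζ = 0.5978/√(π² + 0.3574) = 0.187.

ζ ≈ 0.187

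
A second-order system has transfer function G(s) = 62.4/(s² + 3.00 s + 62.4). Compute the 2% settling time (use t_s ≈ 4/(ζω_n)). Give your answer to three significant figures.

t_s ≈ 2.67 s

Comparing the denominator to s² + 2ζω_n s + ω_n²: ω_n = √62.4 = 7.90 rad/s, and 2ζω_n = 3.00 so ζ = 3.00/(2·7.90) = 0.190.
t_s ≈ 4/(ζω_n) = 4/(0.190·7.90) = 2.67 s.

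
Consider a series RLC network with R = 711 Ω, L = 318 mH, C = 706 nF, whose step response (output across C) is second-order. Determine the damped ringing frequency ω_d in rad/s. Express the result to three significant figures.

ω_d ≈ 1790 rad/s

For a series RLC circuit (capacitor voltage as output), ω_n = 1/√(LC) = 1/√(318 mH · 706 nF) = 2110 rad/s.
ζ = (R/2)·√(C/L) = (711/2)·√(706 nF/318 mH) = 0.530.
The damped frequency ω_d = ω_n√(1−ζ²) = 1790 rad/s.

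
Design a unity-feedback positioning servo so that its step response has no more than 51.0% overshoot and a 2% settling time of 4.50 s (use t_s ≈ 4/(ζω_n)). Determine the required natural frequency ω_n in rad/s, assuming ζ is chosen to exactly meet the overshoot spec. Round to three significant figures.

ζ = −ln(OS)/√(π² + (ln OS)²). With OS = 0.510, ln OS = −0.6733 and ζ = 0.6733/3.213 = 0.210.
Then ω_n = 4/(ζ t_s) = 4/(0.210 × 4.50) = 4.24 rad/s.

ω_n ≈ 4.24 rad/s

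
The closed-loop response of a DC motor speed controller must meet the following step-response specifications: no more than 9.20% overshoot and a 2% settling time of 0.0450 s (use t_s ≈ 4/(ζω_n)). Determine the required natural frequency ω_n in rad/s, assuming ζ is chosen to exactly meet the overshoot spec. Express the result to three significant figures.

ω_n ≈ 147 rad/s

From %OS = 100·exp(−πζ/√(1−ζ²)), invert to get ζ = −ln(OS)/√(π² + ln²(OS)) with OS = 0.0920.
−ln 0.0920 = 2.386, so ζ = 2.386/√(π² + 5.693) = 0.605.
Then ω_n = 4/(ζ t_s) = 4/(0.605 × 0.0450) = 147 rad/s.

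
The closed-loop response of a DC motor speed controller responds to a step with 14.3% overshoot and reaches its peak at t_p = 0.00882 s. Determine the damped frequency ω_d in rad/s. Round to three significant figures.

ω_d ≈ 356 rad/s

t_p = π/ω_d, so ω_d = π/0.00882 = 356 rad/s.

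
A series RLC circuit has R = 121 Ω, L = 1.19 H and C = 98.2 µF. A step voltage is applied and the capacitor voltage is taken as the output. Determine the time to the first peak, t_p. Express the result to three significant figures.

t_p ≈ 0.0407 s

For a series RLC circuit (capacitor voltage as output), ω_n = 1/√(LC) = 1/√(1.19 H · 98.2 µF) = 92.5 rad/s.
ζ = (R/2)·√(C/L) = (121/2)·√(98.2 µF/1.19 H) = 0.550.
The damped frequency ω_d = ω_n√(1−ζ²) = 77.3 rad/s. t_p = π/ω_d = 0.0407 s.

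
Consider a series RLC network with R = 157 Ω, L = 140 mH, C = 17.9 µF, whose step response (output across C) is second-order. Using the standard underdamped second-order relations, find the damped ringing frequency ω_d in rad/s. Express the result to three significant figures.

For a series RLC circuit (capacitor voltage as output), ω_n = 1/√(LC) = 1/√(140 mH · 17.9 µF) = 632 rad/s.
ζ = (R/2)·√(C/L) = (157/2)·√(17.9 µF/140 mH) = 0.888.
The damped frequency ω_d = ω_n√(1−ζ²) = 291 rad/s.

ω_d ≈ 291 rad/s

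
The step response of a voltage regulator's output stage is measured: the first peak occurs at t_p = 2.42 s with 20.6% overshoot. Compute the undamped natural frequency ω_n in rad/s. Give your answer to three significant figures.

ω_n ≈ 1.45 rad/s

The overshoot fixes ζ = −ln(OS)/√(π²+ln²(OS)) = 0.449.
t_p = π/ω_d ⇒ ω_d = 1.30 rad/s; then ω_n = ω_d/√(1−ζ²) = 1.45 rad/s.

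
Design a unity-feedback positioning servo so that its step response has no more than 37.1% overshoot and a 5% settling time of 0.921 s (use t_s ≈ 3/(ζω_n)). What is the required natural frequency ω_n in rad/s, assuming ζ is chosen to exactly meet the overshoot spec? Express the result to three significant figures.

From %OS = 100·exp(−πζ/√(1−ζ²)), invert to get ζ = −ln(OS)/√(π² + ln²(OS)) with OS = 0.371.
−ln 0.371 = 0.9916, so ζ = 0.9916/√(π² + 0.9832) = 0.301.
Then ω_n = 3/(ζ t_s) = 3/(0.301 × 0.921) = 10.8 rad/s.

ω_n ≈ 10.8 rad/s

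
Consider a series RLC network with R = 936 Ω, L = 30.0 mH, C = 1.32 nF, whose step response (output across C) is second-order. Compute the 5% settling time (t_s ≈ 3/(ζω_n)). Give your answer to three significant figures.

For a series RLC circuit (capacitor voltage as output), ω_n = 1/√(LC) = 1/√(30.0 mH · 1.32 nF) = 159000 rad/s.
ζ = (R/2)·√(C/L) = (936/2)·√(1.32 nF/30.0 mH) = 0.0982.
t_s ≈ 3/(ζω_n) = 0.000192 s.

t_s ≈ 0.000192 s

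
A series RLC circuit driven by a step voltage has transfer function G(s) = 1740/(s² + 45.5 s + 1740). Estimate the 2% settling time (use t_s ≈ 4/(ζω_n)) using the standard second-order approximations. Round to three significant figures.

Matching coefficients with s² + 2ζω_n s + ω_n² gives ω_n² = 1740 ⇒ ω_n = 41.7 rad/s, and ζ = 45.5/(2ω_n) = 0.545.
t_s ≈ 4/(ζω_n) = 4/(0.545·41.7) = 0.176 s.

t_s ≈ 0.176 s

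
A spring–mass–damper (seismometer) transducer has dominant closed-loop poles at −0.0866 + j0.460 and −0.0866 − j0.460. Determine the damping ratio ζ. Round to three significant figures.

ζ ≈ 0.185

|pole| = ω_n = √(0.0866² + 0.460²) = 0.468 rad/s; ζ = cos θ = σ/ω_n = 0.185.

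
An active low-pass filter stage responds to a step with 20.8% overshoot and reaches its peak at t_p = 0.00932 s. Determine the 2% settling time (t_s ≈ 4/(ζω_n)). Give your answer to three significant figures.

The overshoot fixes ζ = −ln(OS)/√(π²+ln²(OS)) = 0.447.
t_p = π/ω_d ⇒ ω_d = 337 rad/s; then ω_n = ω_d/√(1−ζ²) = 377 rad/s.
t_s ≈ 4/(ζω_n) = 4/(0.447·377) = 0.0237 s.

t_s ≈ 0.0237 s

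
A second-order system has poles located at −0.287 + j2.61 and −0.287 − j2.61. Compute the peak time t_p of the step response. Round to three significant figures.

t_p ≈ 1.20 s

t_p = π/ω_d with ω_d = 2.61 (the imaginary part), so t_p = 1.20 s.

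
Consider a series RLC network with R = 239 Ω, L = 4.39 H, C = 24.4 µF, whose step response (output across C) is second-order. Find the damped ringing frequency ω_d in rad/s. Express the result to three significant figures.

For a series RLC circuit (capacitor voltage as output), ω_n = 1/√(LC) = 1/√(4.39 H · 24.4 µF) = 96.6 rad/s.
ζ = (R/2)·√(C/L) = (239/2)·√(24.4 µF/4.39 H) = 0.282.
The damped frequency ω_d = ω_n√(1−ζ²) = 92.7 rad/s.

ω_d ≈ 92.7 rad/s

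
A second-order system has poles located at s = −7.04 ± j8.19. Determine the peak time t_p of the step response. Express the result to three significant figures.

t_p = π/ω_d with ω_d = 8.19 (the imaginary part), so t_p = 0.384 s.

t_p ≈ 0.384 s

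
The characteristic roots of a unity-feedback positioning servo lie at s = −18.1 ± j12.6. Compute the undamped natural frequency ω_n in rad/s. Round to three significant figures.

ω_n ≈ 22.1 rad/s

With σ = 18.1, ω_d = 12.6: ω_n = √(σ²+ω_d²) = 22.1 rad/s, ζ = σ/ω_n = 0.821.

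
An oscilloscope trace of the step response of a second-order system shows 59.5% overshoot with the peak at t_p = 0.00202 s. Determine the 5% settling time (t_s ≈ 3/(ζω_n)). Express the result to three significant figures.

t_s ≈ 0.0117 s

From the overshoot, ζ = −ln(OS)/√(π²+ln²(OS)) = 0.163.
t_p = π/ω_d ⇒ ω_d = 1560 rad/s; then ω_n = ω_d/√(1−ζ²) = 1580 rad/s.
t_s ≈ 3/(ζω_n) = 3/(0.163·1580) = 0.0117 s.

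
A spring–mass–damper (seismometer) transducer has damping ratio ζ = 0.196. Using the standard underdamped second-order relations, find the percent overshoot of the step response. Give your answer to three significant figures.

For an underdamped second-order system, %OS = 100·exp(−πζ/√(1−ζ²)).
πζ/√(1−ζ²) = π·0.196/√(1−0.0384) = 0.6279, so %OS = 100·e^(−0.6279) = 53.4%.

%OS ≈ 53.4%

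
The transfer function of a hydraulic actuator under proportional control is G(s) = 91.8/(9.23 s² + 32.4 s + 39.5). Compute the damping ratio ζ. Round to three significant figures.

Dividing through by 9.23: denominator becomes s² + 3.510 s + 4.280.
So ω_n = √4.280 = 2.07 rad/s and ζ = 3.510/(2·2.07) = 0.848.

ζ ≈ 0.848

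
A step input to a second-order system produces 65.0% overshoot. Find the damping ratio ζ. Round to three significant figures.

Inverting the overshoot relation: ζ = |ln 0.650|/√(π² + ln²0.650) = 0.136.

ζ ≈ 0.136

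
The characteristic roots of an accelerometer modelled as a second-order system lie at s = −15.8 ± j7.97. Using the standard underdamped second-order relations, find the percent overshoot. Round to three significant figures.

%OS ≈ 0.197%

|pole| = ω_n = √(15.8² + 7.97²) = 17.7 rad/s; ζ = cos θ = σ/ω_n = 0.893.
%OS = 100·exp(−πζ/√(1−ζ²)) = 0.197%.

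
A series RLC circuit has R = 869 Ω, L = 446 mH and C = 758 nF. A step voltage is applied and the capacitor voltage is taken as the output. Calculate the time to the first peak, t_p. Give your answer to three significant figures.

t_p ≈ 0.00222 s

For a series RLC circuit (capacitor voltage as output), ω_n = 1/√(LC) = 1/√(446 mH · 758 nF) = 1720 rad/s.
ζ = (R/2)·√(C/L) = (869/2)·√(758 nF/446 mH) = 0.566.
ω_d = ω_n√(1−ζ²) = 1420 rad/s. t_p = π/ω_d = 0.00222 s.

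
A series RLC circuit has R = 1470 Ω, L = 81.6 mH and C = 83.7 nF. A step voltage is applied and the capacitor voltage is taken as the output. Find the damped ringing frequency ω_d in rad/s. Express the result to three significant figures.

For a series RLC circuit (capacitor voltage as output), ω_n = 1/√(LC) = 1/√(81.6 mH · 83.7 nF) = 12100 rad/s.
ζ = (R/2)·√(C/L) = (1470/2)·√(83.7 nF/81.6 mH) = 0.744.
ω_d = ω_n√(1−ζ²) = 8080 rad/s.

ω_d ≈ 8080 rad/s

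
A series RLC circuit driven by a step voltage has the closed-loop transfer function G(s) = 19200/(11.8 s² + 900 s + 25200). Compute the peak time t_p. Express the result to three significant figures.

t_p ≈ 0.120 s

Dividing through by 11.8: denominator becomes s² + 76.27 s + 2136.
So ω_n = √2136 = 46.2 rad/s and ζ = 76.27/(2·46.2) = 0.825.
The damped frequency ω_d = ω_n√(1−ζ²) = 26.1 rad/s. t_p = π/ω_d = 0.120 s.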